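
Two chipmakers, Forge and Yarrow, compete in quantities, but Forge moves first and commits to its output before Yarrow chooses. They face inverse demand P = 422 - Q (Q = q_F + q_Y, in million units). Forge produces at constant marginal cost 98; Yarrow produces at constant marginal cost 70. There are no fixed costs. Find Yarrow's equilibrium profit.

10404

Solve by backward induction. Given q_F, the follower Yarrow maximises π_Y = (422 - q_F - q_Y)q_Y - 70q_Y.
∂π_Y/∂q_Y = 352 - q_F - 2q_Y = 0 gives the reaction function q_Y = (352 - q_F)/2.
The leader anticipates this reaction. Substituting into P = 422 - Q gives P = 246 - (1/2)q_F, so π_F = (246 - (1/2)q_F)q_F - 98q_F.
Leader FOC: 148 - q_F = 0, so q_F = 148.
Then q_Y = (352 - 148)/2 = 102.
Price P = 422 - 250 = 172.
Yarrow's profit: (172 - 70)·102 = 10404.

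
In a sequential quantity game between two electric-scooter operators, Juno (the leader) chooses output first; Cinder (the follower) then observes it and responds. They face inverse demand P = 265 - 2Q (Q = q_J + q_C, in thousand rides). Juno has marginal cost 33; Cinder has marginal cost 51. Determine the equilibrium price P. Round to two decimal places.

The follower Cinder best-responds to any q_J: π_C = (265 - 2Q)q_C - 51q_C.
Setting the follower's marginal profit to zero, 214 - 2q_J - 4q_C = 0, i.e. q_C = (214 - 2q_J)/4.
Juno substitutes q_C(q_J) into its own profit: π_J = q_J(265 - 2q_J - (214 - 2q_J)/2) - 33q_J = (158 - q_J)q_J - 33q_J.
Maximising: ∂π_J/∂q_J = 125 - 2q_J = 0, giving q_J = 125/2.
Then q_C = (214 - 2·(125/2))/4 = 89/4.
Total output Q = 339/4, so price P = 265 - 2·(339/4) = 191/2.

95.50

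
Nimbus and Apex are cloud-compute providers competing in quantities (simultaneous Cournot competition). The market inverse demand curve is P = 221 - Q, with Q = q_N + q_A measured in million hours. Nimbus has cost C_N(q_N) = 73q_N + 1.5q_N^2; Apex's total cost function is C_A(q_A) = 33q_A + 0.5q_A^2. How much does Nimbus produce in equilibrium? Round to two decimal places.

18.29

Nimbus's profit: π_N = (221 - Q)q_N - (73q_N + (3/2)q_N²). Setting ∂π_N/∂q_N = 0: 148 - 5q_N - (q_A) = 0.
Apex's first-order condition: 188 - 3q_A - (q_N) = 0.
So q_N = (148 - q_A)/5 and q_A = (188 - q_N)/3.
Substituting one into the other gives q_N = 128/7 and q_A = 396/7.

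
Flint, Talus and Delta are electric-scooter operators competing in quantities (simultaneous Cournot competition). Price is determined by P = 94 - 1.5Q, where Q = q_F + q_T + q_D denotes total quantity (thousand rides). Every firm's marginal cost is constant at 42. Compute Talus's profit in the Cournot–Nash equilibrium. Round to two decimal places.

112.67

A representative firm's profit is π_i = q_i(94 - 1.5Q) - 42q_i.
Setting ∂π_i/∂q_i = 0 with rivals' quantities fixed: 52 - 3q_i - (3/2)·Σ_{j≠i} q_j = 0.
By symmetry each firm produces the same amount; substituting Σ_{j≠i} q_j = 2q_i yields q_i = 52/6 = 26/3.
Price P = 94 - (3/2)·26 = 55.
Talus's profit: (55 - 42)·(26/3) = 338/3.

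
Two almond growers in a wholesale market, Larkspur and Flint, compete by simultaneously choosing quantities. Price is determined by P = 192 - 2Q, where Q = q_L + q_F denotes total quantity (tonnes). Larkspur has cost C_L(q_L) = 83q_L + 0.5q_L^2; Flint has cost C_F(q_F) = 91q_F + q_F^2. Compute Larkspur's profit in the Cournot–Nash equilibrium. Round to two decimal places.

Larkspur's profit: π_L = (192 - 2Q)q_L - (83q_L + (1/2)q_L²). Setting ∂π_L/∂q_L = 0: 109 - 5q_L - 2(q_F) = 0.
Flint's profit: π_F = (192 - 2Q)q_F - (91q_F + q_F²). Setting ∂π_F/∂q_F = 0: 101 - 6q_F - 2(q_L) = 0.
Best responses: q_L = (109 - 2q_F)/5, q_F = (101 - 2q_L)/6.
Substituting one into the other gives q_L = 226/13 and q_F = 287/26.
Price P = 192 - 2·(739/26) = 1757/13.
Larkspur's profit: (1757/13)·(226/13) - 83·(226/13) - (1/2)(226/13)² = 755.5621.

755.56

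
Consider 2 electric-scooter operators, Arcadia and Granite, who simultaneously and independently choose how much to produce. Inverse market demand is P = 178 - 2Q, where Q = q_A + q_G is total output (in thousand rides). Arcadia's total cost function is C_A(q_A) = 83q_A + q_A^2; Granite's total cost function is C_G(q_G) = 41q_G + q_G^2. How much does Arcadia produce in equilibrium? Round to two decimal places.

Arcadia's profit: π_A = (178 - 2Q)q_A - (83q_A + q_A²). Setting ∂π_A/∂q_A = 0: 95 - 6q_A - 2(q_G) = 0.
Granite's first-order condition: 137 - 6q_G - 2(q_A) = 0.
So q_A = (95 - 2q_G)/6 and q_G = (137 - 2q_A)/6.
Solving the pair: q_A = 37/4, q_G = 79/4.

9.25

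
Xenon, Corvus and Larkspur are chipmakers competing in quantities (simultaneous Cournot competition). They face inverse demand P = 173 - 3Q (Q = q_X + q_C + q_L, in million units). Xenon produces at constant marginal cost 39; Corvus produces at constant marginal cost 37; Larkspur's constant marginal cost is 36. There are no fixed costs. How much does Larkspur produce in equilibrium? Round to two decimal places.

11.75

Xenon's profit: π_X = (173 - 3Q)q_X - (39q_X). Setting ∂π_X/∂q_X = 0: 134 - 6q_X - 3(q_C + q_L) = 0.
Corvus's profit: π_C = (173 - 3Q)q_C - (37q_C). Setting ∂π_C/∂q_C = 0: 136 - 6q_C - 3(q_X + q_L) = 0.
Larkspur's profit: π_L = (173 - 3Q)q_L - (36q_L). Setting ∂π_L/∂q_L = 0: 137 - 6q_L - 3(q_X + q_C) = 0.
Summing all 3 equations gives 407 − 12Q = 0, hence Q = 407/12.
Back-substituting: q_X = (134 − 407/4)/3 = 43/4, q_C = (136 − 407/4)/3 = 137/12, q_L = (137 − 407/4)/3 = 47/4.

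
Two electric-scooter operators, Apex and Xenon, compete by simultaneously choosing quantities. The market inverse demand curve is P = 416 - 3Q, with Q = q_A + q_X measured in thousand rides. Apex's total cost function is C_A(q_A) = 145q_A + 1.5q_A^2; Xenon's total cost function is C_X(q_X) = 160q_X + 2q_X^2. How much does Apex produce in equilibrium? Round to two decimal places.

Apex's profit: π_A = (416 - 3Q)q_A - (145q_A + (3/2)q_A²). Setting ∂π_A/∂q_A = 0: 271 - 9q_A - 3(q_X) = 0.
Xenon's first-order condition: 256 - 10q_X - 3(q_A) = 0.
Rearranging gives the reaction functions q_A = (271 - 3q_X)/9 and q_X = (256 - 3q_A)/10.
Solving the pair: q_A = 1942/81, q_X = 497/27.

23.98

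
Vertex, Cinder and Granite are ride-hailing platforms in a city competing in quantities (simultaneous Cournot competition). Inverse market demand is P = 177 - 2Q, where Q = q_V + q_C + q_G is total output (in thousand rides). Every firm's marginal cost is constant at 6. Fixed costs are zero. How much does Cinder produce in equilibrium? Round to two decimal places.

A representative firm's profit is π_i = q_i(177 - 2Q) - 6q_i.
First-order condition (treating rivals' output as given): 171 - 4q_i - 2·Σ_{j≠i} q_j = 0.
With identical firms every q_j equals q_i, so Σ_{j≠i} q_j = 2q_i and 171 = 8q_i, giving q_i = 171/8.

21.38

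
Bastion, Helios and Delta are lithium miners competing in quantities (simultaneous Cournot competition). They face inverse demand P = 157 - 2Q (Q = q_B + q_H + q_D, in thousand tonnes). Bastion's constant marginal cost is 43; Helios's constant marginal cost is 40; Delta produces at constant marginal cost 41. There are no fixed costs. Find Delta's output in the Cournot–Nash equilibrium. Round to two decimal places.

Bastion's profit: π_B = (157 - 2Q)q_B - (43q_B). Setting ∂π_B/∂q_B = 0: 114 - 4q_B - 2(q_H + q_D) = 0.
Helios's first-order condition: 117 - 4q_H - 2(q_B + q_D) = 0.
Delta's first-order condition: 116 - 4q_D - 2(q_B + q_H) = 0.
Adding the 3 conditions: 347 − 4Q − 4Q = 0, i.e. Q = 347/8.
Back-substituting: q_B = (114 − 347/4)/2 = 109/8, q_H = (117 − 347/4)/2 = 121/8, q_D = (116 − 347/4)/2 = 117/8.

14.63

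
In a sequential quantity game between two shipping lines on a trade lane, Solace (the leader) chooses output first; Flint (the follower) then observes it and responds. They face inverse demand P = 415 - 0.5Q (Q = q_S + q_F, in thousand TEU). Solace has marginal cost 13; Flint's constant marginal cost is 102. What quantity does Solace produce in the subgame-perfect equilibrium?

491

The follower Flint best-responds to any q_S: π_F = (415 - 0.5Q)q_F - 102q_F.
∂π_F/∂q_F = 313 - (1/2)q_S - q_F = 0 gives the reaction function q_F = (313 - (1/2)q_S).
The leader anticipates this reaction. Substituting into P = 415 - 0.5Q gives P = 517/2 - (1/4)q_S, so π_S = (517/2 - (1/4)q_S)q_S - 13q_S.
Maximising: ∂π_S/∂q_S = 491/2 - (1/2)q_S = 0, giving q_S = 491.
Then q_F = (313 - (1/2)·491) = 135/2.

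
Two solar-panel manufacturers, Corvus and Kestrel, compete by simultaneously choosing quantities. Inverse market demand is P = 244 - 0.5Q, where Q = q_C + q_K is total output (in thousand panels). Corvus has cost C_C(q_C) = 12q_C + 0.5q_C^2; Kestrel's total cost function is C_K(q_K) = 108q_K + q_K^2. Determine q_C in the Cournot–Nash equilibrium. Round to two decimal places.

109.22

Corvus's profit: π_C = (244 - 0.5Q)q_C - (12q_C + (1/2)q_C²). Setting ∂π_C/∂q_C = 0: 232 - 2q_C - (1/2)(q_K) = 0.
Kestrel's profit: π_K = (244 - 0.5Q)q_K - (108q_K + q_K²). Setting ∂π_K/∂q_K = 0: 136 - 3q_K - (1/2)(q_C) = 0.
Best responses: q_C = (232 - (1/2)q_K)/2, q_K = (136 - (1/2)q_C)/3.
Solving the pair: q_C = 109.2174, q_K = 624/23.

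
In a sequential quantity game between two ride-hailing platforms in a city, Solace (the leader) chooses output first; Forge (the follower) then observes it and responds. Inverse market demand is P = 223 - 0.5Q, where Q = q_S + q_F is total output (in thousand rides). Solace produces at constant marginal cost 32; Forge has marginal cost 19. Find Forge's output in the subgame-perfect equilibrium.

115

The follower Forge best-responds to any q_S: π_F = (223 - 0.5Q)q_F - 19q_F.
∂π_F/∂q_F = 204 - (1/2)q_S - q_F = 0 gives the reaction function q_F = (204 - (1/2)q_S).
Solace substitutes q_F(q_S) into its own profit: π_S = q_S(223 - (1/2)q_S - (204 - (1/2)q_S)/2) - 32q_S = (121 - (1/4)q_S)q_S - 32q_S.
The leader's first-order condition 89 - (1/2)q_S = 0 yields q_S = 178.
Then q_F = (204 - (1/2)·178) = 115.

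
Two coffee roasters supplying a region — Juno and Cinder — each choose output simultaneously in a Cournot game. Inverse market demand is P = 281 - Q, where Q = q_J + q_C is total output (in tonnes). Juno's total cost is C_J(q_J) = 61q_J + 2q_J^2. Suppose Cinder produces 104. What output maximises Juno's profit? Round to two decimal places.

19.33

With the rival's output fixed at 104, Juno's profit is π_J = (281 - 104 - q_J)q_J - (61q_J + 2q_J²) = (177 - q_J)q_J - (61q_J + 2q_J²).
∂π_J/∂q_J = 116 - 6q_J = 0, so q_J = 58/3.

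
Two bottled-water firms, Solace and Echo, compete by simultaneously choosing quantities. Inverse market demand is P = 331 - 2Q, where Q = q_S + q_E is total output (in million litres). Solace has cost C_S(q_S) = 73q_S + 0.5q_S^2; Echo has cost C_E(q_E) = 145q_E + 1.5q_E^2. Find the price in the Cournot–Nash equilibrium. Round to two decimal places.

Solace's profit: π_S = (331 - 2Q)q_S - (73q_S + (1/2)q_S²). Setting ∂π_S/∂q_S = 0: 258 - 5q_S - 2(q_E) = 0.
Echo's first-order condition: 186 - 7q_E - 2(q_S) = 0.
Best responses: q_S = (258 - 2q_E)/5, q_E = (186 - 2q_S)/7.
Solving the pair: q_S = 1434/31, q_E = 414/31.
Total output Q = 1848/31, so price P = 331 - 2·(1848/31) = 211.7742.

211.77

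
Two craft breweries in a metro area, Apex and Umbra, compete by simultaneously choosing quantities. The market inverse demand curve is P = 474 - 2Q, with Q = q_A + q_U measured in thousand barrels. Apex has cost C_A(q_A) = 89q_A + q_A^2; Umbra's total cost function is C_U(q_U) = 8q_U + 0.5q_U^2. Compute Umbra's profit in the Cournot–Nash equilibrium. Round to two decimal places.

15180.01

Apex's profit: π_A = (474 - 2Q)q_A - (89q_A + q_A²). Setting ∂π_A/∂q_A = 0: 385 - 6q_A - 2(q_U) = 0.
Umbra's profit: π_U = (474 - 2Q)q_U - (8q_U + (1/2)q_U²). Setting ∂π_U/∂q_U = 0: 466 - 5q_U - 2(q_A) = 0.
Best responses: q_A = (385 - 2q_U)/6, q_U = (466 - 2q_A)/5.
Substituting one into the other gives q_A = 993/26 and q_U = 1013/13.
Price P = 474 - 2·116.1154 = 241.7692.
Umbra's profit: 241.7692·(1013/13) - 8·(1013/13) - (1/2)(1013/13)² = 15180.0148.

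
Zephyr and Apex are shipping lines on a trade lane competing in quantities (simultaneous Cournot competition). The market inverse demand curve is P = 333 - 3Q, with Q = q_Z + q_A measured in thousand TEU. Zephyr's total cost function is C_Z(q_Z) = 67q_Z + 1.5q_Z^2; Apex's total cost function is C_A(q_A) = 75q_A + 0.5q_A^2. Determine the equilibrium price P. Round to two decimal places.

Zephyr's profit: π_Z = (333 - 3Q)q_Z - (67q_Z + (3/2)q_Z²). Setting ∂π_Z/∂q_Z = 0: 266 - 9q_Z - 3(q_A) = 0.
Apex's profit: π_A = (333 - 3Q)q_A - (75q_A + (1/2)q_A²). Setting ∂π_A/∂q_A = 0: 258 - 7q_A - 3(q_Z) = 0.
Rearranging gives the reaction functions q_Z = (266 - 3q_A)/9 and q_A = (258 - 3q_Z)/7.
Substituting one into the other gives q_Z = 544/27 and q_A = 254/9.
Total output Q = 1306/27, so price P = 333 - 3·(1306/27) = 1691/9.

187.89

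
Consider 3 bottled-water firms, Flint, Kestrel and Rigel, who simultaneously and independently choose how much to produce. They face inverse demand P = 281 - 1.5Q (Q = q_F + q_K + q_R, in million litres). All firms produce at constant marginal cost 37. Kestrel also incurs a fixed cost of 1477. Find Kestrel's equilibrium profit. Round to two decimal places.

1003.67

A representative firm's profit is π_i = q_i(281 - 1.5Q) - 37q_i.
Setting ∂π_i/∂q_i = 0 with rivals' quantities fixed: 244 - 3q_i - (3/2)·Σ_{j≠i} q_j = 0.
By symmetry each firm produces the same amount; substituting Σ_{j≠i} q_j = 2q_i yields q_i = 244/6 = 122/3.
Price P = 281 - (3/2)·122 = 98.
Kestrel's profit: (98 - 37)·(122/3) - 1477 = 1003.6667.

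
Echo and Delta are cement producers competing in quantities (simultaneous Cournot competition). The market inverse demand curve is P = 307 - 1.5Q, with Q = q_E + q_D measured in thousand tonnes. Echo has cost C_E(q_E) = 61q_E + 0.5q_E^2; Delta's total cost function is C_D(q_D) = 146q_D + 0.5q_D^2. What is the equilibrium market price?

Echo's profit: π_E = (307 - 1.5Q)q_E - (61q_E + (1/2)q_E²). Setting ∂π_E/∂q_E = 0: 246 - 4q_E - (3/2)(q_D) = 0.
Delta's profit: π_D = (307 - 1.5Q)q_D - (146q_D + (1/2)q_D²). Setting ∂π_D/∂q_D = 0: 161 - 4q_D - (3/2)(q_E) = 0.
Best responses: q_E = (246 - (3/2)q_D)/4, q_D = (161 - (3/2)q_E)/4.
Solving the pair: q_E = 54, q_D = 20.
Total output Q = 74, so price P = 307 - (3/2)·74 = 196.

196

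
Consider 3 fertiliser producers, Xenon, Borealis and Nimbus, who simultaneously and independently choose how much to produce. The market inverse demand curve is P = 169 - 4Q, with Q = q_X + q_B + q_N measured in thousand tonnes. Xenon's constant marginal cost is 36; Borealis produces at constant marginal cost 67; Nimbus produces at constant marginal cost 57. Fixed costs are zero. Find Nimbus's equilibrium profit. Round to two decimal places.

159.39

Xenon's profit: π_X = (169 - 4Q)q_X - (36q_X). Setting ∂π_X/∂q_X = 0: 133 - 8q_X - 4(q_B + q_N) = 0.
Borealis's profit: π_B = (169 - 4Q)q_B - (67q_B). Setting ∂π_B/∂q_B = 0: 102 - 8q_B - 4(q_X + q_N) = 0.
Nimbus's profit: π_N = (169 - 4Q)q_N - (57q_N). Setting ∂π_N/∂q_N = 0: 112 - 8q_N - 4(q_X + q_B) = 0.
Summing all 3 equations gives 347 − 16Q = 0, hence Q = 347/16.
Back-substituting: q_X = (133 − 347/4)/4 = 185/16, q_B = (102 − 347/4)/4 = 61/16, q_N = (112 − 347/4)/4 = 101/16.
Price P = 169 - 4·(347/16) = 329/4.
Nimbus's profit: (329/4 - 57)·(101/16) = 159.3906.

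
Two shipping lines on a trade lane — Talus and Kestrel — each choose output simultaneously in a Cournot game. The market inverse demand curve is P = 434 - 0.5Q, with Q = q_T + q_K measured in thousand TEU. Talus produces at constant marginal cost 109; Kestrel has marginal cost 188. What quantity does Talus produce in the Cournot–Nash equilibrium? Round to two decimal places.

269.33

Talus's profit: π_T = (434 - 0.5Q)q_T - (109q_T). Setting ∂π_T/∂q_T = 0: 325 - q_T - (1/2)(q_K) = 0.
Kestrel's profit: π_K = (434 - 0.5Q)q_K - (188q_K). Setting ∂π_K/∂q_K = 0: 246 - q_K - (1/2)(q_T) = 0.
So q_T = (325 - (1/2)q_K) and q_K = (246 - (1/2)q_T).
Substituting one into the other gives q_T = 808/3 and q_K = 334/3.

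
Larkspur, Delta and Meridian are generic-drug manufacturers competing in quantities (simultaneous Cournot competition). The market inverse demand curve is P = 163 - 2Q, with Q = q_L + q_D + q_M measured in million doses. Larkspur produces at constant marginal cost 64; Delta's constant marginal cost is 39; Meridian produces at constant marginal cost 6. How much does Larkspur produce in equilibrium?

Larkspur's profit: π_L = (163 - 2Q)q_L - (64q_L). Setting ∂π_L/∂q_L = 0: 99 - 4q_L - 2(q_D + q_M) = 0.
Delta's first-order condition: 124 - 4q_D - 2(q_L + q_M) = 0.
Meridian's first-order condition: 157 - 4q_M - 2(q_L + q_D) = 0.
Summing all 3 equations gives 380 − 8Q = 0, hence Q = 95/2.
Back-substituting: q_L = (99 − 95)/2 = 2, q_D = (124 − 95)/2 = 29/2, q_M = (157 − 95)/2 = 31.

2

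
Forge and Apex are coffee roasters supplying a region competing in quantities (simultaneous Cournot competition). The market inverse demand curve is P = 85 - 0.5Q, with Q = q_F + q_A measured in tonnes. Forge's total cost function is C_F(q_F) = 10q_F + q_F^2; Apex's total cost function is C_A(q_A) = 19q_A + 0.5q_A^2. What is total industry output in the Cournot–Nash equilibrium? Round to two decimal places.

48.26

Forge's profit: π_F = (85 - 0.5Q)q_F - (10q_F + q_F²). Setting ∂π_F/∂q_F = 0: 75 - 3q_F - (1/2)(q_A) = 0.
Apex's profit: π_A = (85 - 0.5Q)q_A - (19q_A + (1/2)q_A²). Setting ∂π_A/∂q_A = 0: 66 - 2q_A - (1/2)(q_F) = 0.
Best responses: q_F = (75 - (1/2)q_A)/3, q_A = (66 - (1/2)q_F)/2.
Substituting one into the other gives q_F = 468/23 and q_A = 642/23.
Total output Q = 468/23 + 642/23 = 1110/23.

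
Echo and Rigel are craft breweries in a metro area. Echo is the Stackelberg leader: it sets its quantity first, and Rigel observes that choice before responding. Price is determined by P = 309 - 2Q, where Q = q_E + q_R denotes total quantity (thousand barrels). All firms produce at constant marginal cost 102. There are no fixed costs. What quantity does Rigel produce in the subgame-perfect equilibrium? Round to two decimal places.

25.88

Solve by backward induction. Given q_E, the follower Rigel maximises π_R = (309 - 2q_E - 2q_R)q_R - 102q_R.
Setting the follower's marginal profit to zero, 207 - 2q_E - 4q_R = 0, i.e. q_R = (207 - 2q_E)/4.
Echo substitutes q_R(q_E) into its own profit: π_E = q_E(309 - 2q_E - (207 - 2q_E)/2) - 102q_E = (411/2 - q_E)q_E - 102q_E.
Leader FOC: 207/2 - 2q_E = 0, so q_E = 207/4.
Then q_R = (207 - 2·(207/4))/4 = 207/8.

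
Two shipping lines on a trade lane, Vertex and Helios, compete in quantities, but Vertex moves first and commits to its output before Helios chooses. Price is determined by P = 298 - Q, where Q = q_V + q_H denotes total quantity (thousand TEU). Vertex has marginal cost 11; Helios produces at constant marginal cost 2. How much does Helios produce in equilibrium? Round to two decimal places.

Solve by backward induction. Given q_V, the follower Helios maximises π_H = (298 - q_V - q_H)q_H - 2q_H.
Setting the follower's marginal profit to zero, 296 - q_V - 2q_H = 0, i.e. q_H = (296 - q_V)/2.
Vertex substitutes q_H(q_V) into its own profit: π_V = q_V(298 - q_V - (296 - q_V)/2) - 11q_V = (150 - (1/2)q_V)q_V - 11q_V.
Leader FOC: 139 - q_V = 0, so q_V = 139.
Then q_H = (296 - 139)/2 = 157/2.

78.50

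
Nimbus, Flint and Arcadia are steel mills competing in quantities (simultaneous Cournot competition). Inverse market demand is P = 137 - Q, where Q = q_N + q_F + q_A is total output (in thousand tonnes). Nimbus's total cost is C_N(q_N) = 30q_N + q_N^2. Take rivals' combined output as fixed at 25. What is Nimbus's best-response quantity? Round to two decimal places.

20.50

With rivals' combined output fixed at 25, Nimbus's profit is π_N = (137 - 25 - q_N)q_N - (30q_N + q_N²) = (112 - q_N)q_N - (30q_N + q_N²).
∂π_N/∂q_N = 82 - 4q_N = 0, so q_N = 41/2.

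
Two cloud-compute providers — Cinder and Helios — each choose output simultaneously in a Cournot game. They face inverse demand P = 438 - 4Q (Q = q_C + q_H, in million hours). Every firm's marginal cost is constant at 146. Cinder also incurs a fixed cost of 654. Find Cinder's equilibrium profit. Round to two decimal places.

1714.44

A representative firm's profit is π_i = q_i(438 - 4Q) - 146q_i.
First-order condition (treating rivals' output as given): 292 - 8q_i - 4q_j = 0.
By symmetry each firm produces the same amount; substituting q_j = q_i yields q_i = 292/12 = 73/3.
Price P = 438 - 4·(146/3) = 730/3.
Cinder's profit: (730/3 - 146)·(73/3) - 654 = 1714.4444.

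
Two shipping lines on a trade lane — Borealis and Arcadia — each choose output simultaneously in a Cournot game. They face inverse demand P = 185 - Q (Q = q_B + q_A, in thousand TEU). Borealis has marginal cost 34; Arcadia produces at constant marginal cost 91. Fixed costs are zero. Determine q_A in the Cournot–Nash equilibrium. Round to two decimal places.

12.33

Borealis's profit: π_B = (185 - Q)q_B - (34q_B). Setting ∂π_B/∂q_B = 0: 151 - 2q_B - (q_A) = 0.
Arcadia's first-order condition: 94 - 2q_A - (q_B) = 0.
So q_B = (151 - q_A)/2 and q_A = (94 - q_B)/2.
Solving the pair: q_B = 208/3, q_A = 37/3.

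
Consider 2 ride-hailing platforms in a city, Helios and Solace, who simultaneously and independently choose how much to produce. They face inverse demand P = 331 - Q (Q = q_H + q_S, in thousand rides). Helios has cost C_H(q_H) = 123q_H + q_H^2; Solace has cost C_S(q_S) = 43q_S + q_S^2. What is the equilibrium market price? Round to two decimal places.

Helios's profit: π_H = (331 - Q)q_H - (123q_H + q_H²). Setting ∂π_H/∂q_H = 0: 208 - 4q_H - (q_S) = 0.
Solace's first-order condition: 288 - 4q_S - (q_H) = 0.
Rearranging gives the reaction functions q_H = (208 - q_S)/4 and q_S = (288 - q_H)/4.
Solving the pair: q_H = 544/15, q_S = 944/15.
Total output Q = 496/5, so price P = 331 - 496/5 = 1159/5.

231.80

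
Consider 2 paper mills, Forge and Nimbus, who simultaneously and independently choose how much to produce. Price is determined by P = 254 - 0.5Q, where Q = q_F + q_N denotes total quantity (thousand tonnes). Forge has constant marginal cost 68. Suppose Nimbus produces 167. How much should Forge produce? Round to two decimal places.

With the rival's output fixed at 167, Forge's profit is π_F = (254 - (1/2)·167 - (1/2)q_F)q_F - (68q_F) = (341/2 - (1/2)q_F)q_F - (68q_F).
∂π_F/∂q_F = 205/2 - q_F = 0, so q_F = 205/2.

102.50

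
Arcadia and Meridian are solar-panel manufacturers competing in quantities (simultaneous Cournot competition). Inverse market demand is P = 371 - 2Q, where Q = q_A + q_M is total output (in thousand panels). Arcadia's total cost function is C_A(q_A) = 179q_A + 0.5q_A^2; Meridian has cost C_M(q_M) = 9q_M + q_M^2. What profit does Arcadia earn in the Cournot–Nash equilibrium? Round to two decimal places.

677.46

Arcadia's profit: π_A = (371 - 2Q)q_A - (179q_A + (1/2)q_A²). Setting ∂π_A/∂q_A = 0: 192 - 5q_A - 2(q_M) = 0.
Meridian's first-order condition: 362 - 6q_M - 2(q_A) = 0.
So q_A = (192 - 2q_M)/5 and q_M = (362 - 2q_A)/6.
Solving the pair: q_A = 214/13, q_M = 713/13.
Price P = 371 - 2·(927/13) = 228.3846.
Arcadia's profit: 228.3846·(214/13) - 179·(214/13) - (1/2)(214/13)² = 677.4556.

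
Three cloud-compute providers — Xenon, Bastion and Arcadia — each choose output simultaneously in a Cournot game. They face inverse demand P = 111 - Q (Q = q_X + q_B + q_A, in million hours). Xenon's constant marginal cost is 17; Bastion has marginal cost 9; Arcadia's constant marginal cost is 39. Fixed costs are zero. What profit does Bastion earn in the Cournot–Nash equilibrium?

Xenon's profit: π_X = (111 - Q)q_X - (17q_X). Setting ∂π_X/∂q_X = 0: 94 - 2q_X - (q_B + q_A) = 0.
Bastion's first-order condition: 102 - 2q_B - (q_X + q_A) = 0.
Arcadia's profit: π_A = (111 - Q)q_A - (39q_A). Setting ∂π_A/∂q_A = 0: 72 - 2q_A - (q_X + q_B) = 0.
Summing all 3 equations gives 268 − 4Q = 0, hence Q = 67.
Back-substituting: q_X = (94 − 67) = 27, q_B = (102 − 67) = 35, q_A = (72 − 67) = 5.
Price P = 111 - 67 = 44.
Bastion's profit: (44 - 9)·35 = 1225.

1225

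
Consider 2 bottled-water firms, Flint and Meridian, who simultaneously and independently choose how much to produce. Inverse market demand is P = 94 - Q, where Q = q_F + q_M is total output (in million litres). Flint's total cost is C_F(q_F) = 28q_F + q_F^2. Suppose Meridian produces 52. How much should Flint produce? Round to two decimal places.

With the rival's output fixed at 52, Flint's profit is π_F = (94 - 52 - q_F)q_F - (28q_F + q_F²) = (42 - q_F)q_F - (28q_F + q_F²).
∂π_F/∂q_F = 14 - 4q_F = 0, so q_F = 7/2.

3.50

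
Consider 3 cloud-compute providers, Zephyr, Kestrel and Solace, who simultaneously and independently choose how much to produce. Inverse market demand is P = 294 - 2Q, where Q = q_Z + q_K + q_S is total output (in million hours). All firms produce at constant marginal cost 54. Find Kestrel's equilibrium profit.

1800

A representative firm's profit is π_i = q_i(294 - 2Q) - 54q_i.
First-order condition (treating rivals' output as given): 240 - 4q_i - 2·Σ_{j≠i} q_j = 0.
With identical firms every q_j equals q_i, so Σ_{j≠i} q_j = 2q_i and 240 = 8q_i, giving q_i = 30.
Price P = 294 - 2·90 = 114.
Kestrel's profit: (114 - 54)·30 = 1800.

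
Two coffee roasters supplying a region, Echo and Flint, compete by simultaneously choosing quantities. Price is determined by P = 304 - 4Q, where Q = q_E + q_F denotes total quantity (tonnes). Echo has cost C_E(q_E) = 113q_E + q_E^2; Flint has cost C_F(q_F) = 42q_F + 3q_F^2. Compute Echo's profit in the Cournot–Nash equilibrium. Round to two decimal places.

859.74

Echo's profit: π_E = (304 - 4Q)q_E - (113q_E + q_E²). Setting ∂π_E/∂q_E = 0: 191 - 10q_E - 4(q_F) = 0.
Flint's profit: π_F = (304 - 4Q)q_F - (42q_F + 3q_F²). Setting ∂π_F/∂q_F = 0: 262 - 14q_F - 4(q_E) = 0.
Rearranging gives the reaction functions q_E = (191 - 4q_F)/10 and q_F = (262 - 4q_E)/14.
Substituting one into the other gives q_E = 813/62 and q_F = 464/31.
Price P = 304 - 4·(1741/62) = 191.6774.
Echo's profit: 191.6774·(813/62) - 113·(813/62) - (813/62)² = 859.7412.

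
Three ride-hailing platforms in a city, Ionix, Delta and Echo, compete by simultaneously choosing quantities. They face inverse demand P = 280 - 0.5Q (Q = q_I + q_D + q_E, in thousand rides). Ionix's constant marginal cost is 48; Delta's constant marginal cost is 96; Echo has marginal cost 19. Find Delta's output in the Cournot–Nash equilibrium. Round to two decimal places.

Ionix's profit: π_I = (280 - 0.5Q)q_I - (48q_I). Setting ∂π_I/∂q_I = 0: 232 - q_I - (1/2)(q_D + q_E) = 0.
Delta's first-order condition: 184 - q_D - (1/2)(q_I + q_E) = 0.
Echo's profit: π_E = (280 - 0.5Q)q_E - (19q_E). Setting ∂π_E/∂q_E = 0: 261 - q_E - (1/2)(q_I + q_D) = 0.
Adding the 3 conditions: 677 − Q − Q = 0, i.e. Q = 677/2.
Back-substituting: q_I = (232 − 677/4)/(1/2) = 251/2, q_D = (184 − 677/4)/(1/2) = 59/2, q_E = (261 − 677/4)/(1/2) = 367/2.

29.50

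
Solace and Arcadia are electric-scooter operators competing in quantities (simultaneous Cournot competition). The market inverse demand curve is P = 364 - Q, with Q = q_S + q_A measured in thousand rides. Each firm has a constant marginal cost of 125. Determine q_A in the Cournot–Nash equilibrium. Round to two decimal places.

Each firm earns π_i = (364 - Q)q_i - 125q_i.
First-order condition (treating rivals' output as given): 239 - 2q_i - q_j = 0.
By symmetry each firm produces the same amount; substituting q_j = q_i yields q_i = 239/3.

79.67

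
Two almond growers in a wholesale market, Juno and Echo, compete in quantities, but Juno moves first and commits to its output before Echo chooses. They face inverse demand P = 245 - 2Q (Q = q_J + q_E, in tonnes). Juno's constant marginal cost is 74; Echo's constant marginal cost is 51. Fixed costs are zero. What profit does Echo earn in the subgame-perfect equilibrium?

1800

Solve by backward induction. Given q_J, the follower Echo maximises π_E = (245 - 2q_J - 2q_E)q_E - 51q_E.
Setting the follower's marginal profit to zero, 194 - 2q_J - 4q_E = 0, i.e. q_E = (194 - 2q_J)/4.
Juno substitutes q_E(q_J) into its own profit: π_J = q_J(245 - 2q_J - (194 - 2q_J)/2) - 74q_J = (148 - q_J)q_J - 74q_J.
The leader's first-order condition 74 - 2q_J = 0 yields q_J = 37.
Then q_E = (194 - 2·37)/4 = 30.
Price P = 245 - 2·67 = 111.
Echo's profit: (111 - 51)·30 = 1800.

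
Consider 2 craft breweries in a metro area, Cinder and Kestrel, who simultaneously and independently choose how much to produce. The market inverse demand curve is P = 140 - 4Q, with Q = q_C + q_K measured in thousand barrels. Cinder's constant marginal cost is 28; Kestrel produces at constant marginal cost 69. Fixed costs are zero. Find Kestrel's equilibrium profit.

25

Cinder's profit: π_C = (140 - 4Q)q_C - (28q_C). Setting ∂π_C/∂q_C = 0: 112 - 8q_C - 4(q_K) = 0.
Kestrel's first-order condition: 71 - 8q_K - 4(q_C) = 0.
Best responses: q_C = (112 - 4q_K)/8, q_K = (71 - 4q_C)/8.
Substituting one into the other gives q_C = 51/4 and q_K = 5/2.
Price P = 140 - 4·(61/4) = 79.
Kestrel's profit: (79 - 69)·(5/2) = 25.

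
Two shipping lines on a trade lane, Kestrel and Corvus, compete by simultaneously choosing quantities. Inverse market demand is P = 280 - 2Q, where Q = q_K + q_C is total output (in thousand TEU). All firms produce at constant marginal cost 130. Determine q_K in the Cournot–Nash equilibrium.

25

A representative firm's profit is π_i = q_i(280 - 2Q) - 130q_i.
Setting ∂π_i/∂q_i = 0 with rivals' quantities fixed: 150 - 4q_i - 2q_j = 0.
With identical firms every q_j equals q_i, so q_j = q_i and 150 = 6q_i, giving q_i = 25.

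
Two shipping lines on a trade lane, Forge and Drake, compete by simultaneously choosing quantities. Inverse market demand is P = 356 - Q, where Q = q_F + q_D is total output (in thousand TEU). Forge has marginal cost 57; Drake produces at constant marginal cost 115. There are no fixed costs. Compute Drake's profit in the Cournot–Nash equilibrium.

Forge's profit: π_F = (356 - Q)q_F - (57q_F). Setting ∂π_F/∂q_F = 0: 299 - 2q_F - (q_D) = 0.
Drake's first-order condition: 241 - 2q_D - (q_F) = 0.
Rearranging gives the reaction functions q_F = (299 - q_D)/2 and q_D = (241 - q_F)/2.
Solving the pair: q_F = 119, q_D = 61.
Price P = 356 - 180 = 176.
Drake's profit: (176 - 115)·61 = 3721.

3721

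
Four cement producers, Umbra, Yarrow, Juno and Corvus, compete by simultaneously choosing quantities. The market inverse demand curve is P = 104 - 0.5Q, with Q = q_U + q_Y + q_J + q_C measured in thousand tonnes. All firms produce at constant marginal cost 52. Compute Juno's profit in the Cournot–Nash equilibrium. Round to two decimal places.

A representative firm's profit is π_i = q_i(104 - 0.5Q) - 52q_i.
First-order condition (treating rivals' output as given): 52 - q_i - (1/2)·Σ_{j≠i} q_j = 0.
By symmetry each firm produces the same amount; substituting Σ_{j≠i} q_j = 3q_i yields q_i = 52/(5/2) = 104/5.
Price P = 104 - (1/2)·(416/5) = 312/5.
Juno's profit: (312/5 - 52)·(104/5) = 216.3200.

216.32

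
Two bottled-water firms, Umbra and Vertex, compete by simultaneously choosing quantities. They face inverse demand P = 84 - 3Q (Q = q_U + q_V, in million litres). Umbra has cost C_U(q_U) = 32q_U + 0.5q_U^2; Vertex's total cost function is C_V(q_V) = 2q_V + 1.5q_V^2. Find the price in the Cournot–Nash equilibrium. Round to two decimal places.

48.44

Umbra's profit: π_U = (84 - 3Q)q_U - (32q_U + (1/2)q_U²). Setting ∂π_U/∂q_U = 0: 52 - 7q_U - 3(q_V) = 0.
Vertex's profit: π_V = (84 - 3Q)q_V - (2q_V + (3/2)q_V²). Setting ∂π_V/∂q_V = 0: 82 - 9q_V - 3(q_U) = 0.
So q_U = (52 - 3q_V)/7 and q_V = (82 - 3q_U)/9.
Solving the pair: q_U = 37/9, q_V = 209/27.
Total output Q = 320/27, so price P = 84 - 3·(320/27) = 436/9.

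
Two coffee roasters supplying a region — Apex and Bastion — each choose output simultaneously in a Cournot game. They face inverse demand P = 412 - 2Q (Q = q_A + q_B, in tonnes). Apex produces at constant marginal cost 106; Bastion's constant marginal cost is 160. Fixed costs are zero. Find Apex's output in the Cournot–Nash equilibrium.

Apex's profit: π_A = (412 - 2Q)q_A - (106q_A). Setting ∂π_A/∂q_A = 0: 306 - 4q_A - 2(q_B) = 0.
Bastion's first-order condition: 252 - 4q_B - 2(q_A) = 0.
Best responses: q_A = (306 - 2q_B)/4, q_B = (252 - 2q_A)/4.
Substituting one into the other gives q_A = 60 and q_B = 33.

60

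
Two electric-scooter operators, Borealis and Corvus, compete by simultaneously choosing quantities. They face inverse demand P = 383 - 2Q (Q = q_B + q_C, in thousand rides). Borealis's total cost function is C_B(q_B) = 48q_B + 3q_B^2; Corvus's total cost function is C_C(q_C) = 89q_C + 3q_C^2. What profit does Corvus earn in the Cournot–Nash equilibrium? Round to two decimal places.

2795.63

Borealis's profit: π_B = (383 - 2Q)q_B - (48q_B + 3q_B²). Setting ∂π_B/∂q_B = 0: 335 - 10q_B - 2(q_C) = 0.
Corvus's first-order condition: 294 - 10q_C - 2(q_B) = 0.
Rearranging gives the reaction functions q_B = (335 - 2q_C)/10 and q_C = (294 - 2q_B)/10.
Substituting one into the other gives q_B = 1381/48 and q_C = 1135/48.
Price P = 383 - 2·(629/12) = 1669/6.
Corvus's profit: (1669/6)·(1135/48) - 89·(1135/48) - 3(1135/48)² = 2795.6272.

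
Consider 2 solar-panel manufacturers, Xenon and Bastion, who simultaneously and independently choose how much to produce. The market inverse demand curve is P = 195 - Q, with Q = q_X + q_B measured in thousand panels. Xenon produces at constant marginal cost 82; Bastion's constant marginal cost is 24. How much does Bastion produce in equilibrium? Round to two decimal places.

76.33

Xenon's profit: π_X = (195 - Q)q_X - (82q_X). Setting ∂π_X/∂q_X = 0: 113 - 2q_X - (q_B) = 0.
Bastion's profit: π_B = (195 - Q)q_B - (24q_B). Setting ∂π_B/∂q_B = 0: 171 - 2q_B - (q_X) = 0.
Rearranging gives the reaction functions q_X = (113 - q_B)/2 and q_B = (171 - q_X)/2.
Substituting one into the other gives q_X = 55/3 and q_B = 229/3.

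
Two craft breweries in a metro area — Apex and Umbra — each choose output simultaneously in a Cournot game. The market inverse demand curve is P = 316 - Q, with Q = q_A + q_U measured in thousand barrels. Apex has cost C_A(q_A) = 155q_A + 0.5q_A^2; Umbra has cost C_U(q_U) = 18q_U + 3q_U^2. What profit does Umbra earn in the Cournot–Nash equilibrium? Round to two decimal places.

Apex's profit: π_A = (316 - Q)q_A - (155q_A + (1/2)q_A²). Setting ∂π_A/∂q_A = 0: 161 - 3q_A - (q_U) = 0.
Umbra's profit: π_U = (316 - Q)q_U - (18q_U + 3q_U²). Setting ∂π_U/∂q_U = 0: 298 - 8q_U - (q_A) = 0.
Rearranging gives the reaction functions q_A = (161 - q_U)/3 and q_U = (298 - q_A)/8.
Solving the pair: q_A = 990/23, q_U = 733/23.
Price P = 316 - 1723/23 = 241.0870.
Umbra's profit: 241.0870·(733/23) - 18·(733/23) - 3(733/23)² = 4062.6767.

4062.68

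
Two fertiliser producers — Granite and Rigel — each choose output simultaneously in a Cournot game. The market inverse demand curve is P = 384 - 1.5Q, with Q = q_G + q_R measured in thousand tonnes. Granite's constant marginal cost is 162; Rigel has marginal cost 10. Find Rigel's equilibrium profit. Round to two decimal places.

Granite's profit: π_G = (384 - 1.5Q)q_G - (162q_G). Setting ∂π_G/∂q_G = 0: 222 - 3q_G - (3/2)(q_R) = 0.
Rigel's profit: π_R = (384 - 1.5Q)q_R - (10q_R). Setting ∂π_R/∂q_R = 0: 374 - 3q_R - (3/2)(q_G) = 0.
So q_G = (222 - (3/2)q_R)/3 and q_R = (374 - (3/2)q_G)/3.
Solving the pair: q_G = 140/9, q_R = 1052/9.
Price P = 384 - (3/2)·(1192/9) = 556/3.
Rigel's profit: (556/3 - 10)·(1052/9) = 20494.5185.

20494.52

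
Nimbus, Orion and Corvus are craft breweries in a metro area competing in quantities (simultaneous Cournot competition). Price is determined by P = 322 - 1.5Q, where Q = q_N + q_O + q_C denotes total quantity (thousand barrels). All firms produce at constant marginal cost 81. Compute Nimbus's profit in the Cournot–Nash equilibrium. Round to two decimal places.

2420.04

A representative firm's profit is π_i = q_i(322 - 1.5Q) - 81q_i.
First-order condition (treating rivals' output as given): 241 - 3q_i - (3/2)·Σ_{j≠i} q_j = 0.
With identical firms every q_j equals q_i, so Σ_{j≠i} q_j = 2q_i and 241 = 6q_i, giving q_i = 241/6.
Price P = 322 - (3/2)·(241/2) = 565/4.
Nimbus's profit: (565/4 - 81)·(241/6) = 2420.0417.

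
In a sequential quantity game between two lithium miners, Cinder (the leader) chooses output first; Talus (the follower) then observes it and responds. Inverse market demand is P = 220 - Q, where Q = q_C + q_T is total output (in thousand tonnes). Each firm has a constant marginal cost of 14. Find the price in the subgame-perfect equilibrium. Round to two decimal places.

65.50

Solve by backward induction. Given q_C, the follower Talus maximises π_T = (220 - q_C - q_T)q_T - 14q_T.
∂π_T/∂q_T = 206 - q_C - 2q_T = 0 gives the reaction function q_T = (206 - q_C)/2.
The leader anticipates this reaction. Substituting into P = 220 - Q gives P = 117 - (1/2)q_C, so π_C = (117 - (1/2)q_C)q_C - 14q_C.
Leader FOC: 103 - q_C = 0, so q_C = 103.
Then q_T = (206 - 103)/2 = 103/2.
Total output Q = 309/2, so price P = 220 - 309/2 = 131/2.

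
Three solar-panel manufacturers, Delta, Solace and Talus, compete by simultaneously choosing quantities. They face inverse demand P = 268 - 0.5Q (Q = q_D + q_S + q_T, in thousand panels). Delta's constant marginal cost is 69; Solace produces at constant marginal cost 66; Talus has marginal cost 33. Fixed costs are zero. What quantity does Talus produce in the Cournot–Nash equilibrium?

Delta's profit: π_D = (268 - 0.5Q)q_D - (69q_D). Setting ∂π_D/∂q_D = 0: 199 - q_D - (1/2)(q_S + q_T) = 0.
Solace's profit: π_S = (268 - 0.5Q)q_S - (66q_S). Setting ∂π_S/∂q_S = 0: 202 - q_S - (1/2)(q_D + q_T) = 0.
Talus's profit: π_T = (268 - 0.5Q)q_T - (33q_T). Setting ∂π_T/∂q_T = 0: 235 - q_T - (1/2)(q_D + q_S) = 0.
Adding the 3 conditions: 636 − Q − Q = 0, i.e. Q = 318.
Back-substituting: q_D = (199 − 159)/(1/2) = 80, q_S = (202 − 159)/(1/2) = 86, q_T = (235 − 159)/(1/2) = 152.

152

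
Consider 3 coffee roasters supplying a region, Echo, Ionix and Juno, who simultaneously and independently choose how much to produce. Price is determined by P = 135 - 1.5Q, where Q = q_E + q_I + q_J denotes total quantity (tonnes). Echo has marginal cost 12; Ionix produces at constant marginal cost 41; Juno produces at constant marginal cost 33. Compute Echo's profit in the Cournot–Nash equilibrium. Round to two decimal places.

Echo's profit: π_E = (135 - 1.5Q)q_E - (12q_E). Setting ∂π_E/∂q_E = 0: 123 - 3q_E - (3/2)(q_I + q_J) = 0.
Ionix's first-order condition: 94 - 3q_I - (3/2)(q_E + q_J) = 0.
Juno's first-order condition: 102 - 3q_J - (3/2)(q_E + q_I) = 0.
Summing all 3 equations gives 319 − 6Q = 0, hence Q = 319/6.
Back-substituting: q_E = (123 − 319/4)/(3/2) = 173/6, q_I = (94 − 319/4)/(3/2) = 19/2, q_J = (102 − 319/4)/(3/2) = 89/6.
Price P = 135 - (3/2)·(319/6) = 221/4.
Echo's profit: (221/4 - 12)·(173/6) = 1247.0417.

1247.04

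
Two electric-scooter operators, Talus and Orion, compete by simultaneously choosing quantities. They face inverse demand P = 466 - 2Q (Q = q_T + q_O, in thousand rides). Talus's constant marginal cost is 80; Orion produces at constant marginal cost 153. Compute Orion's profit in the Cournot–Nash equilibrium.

3200

Talus's profit: π_T = (466 - 2Q)q_T - (80q_T). Setting ∂π_T/∂q_T = 0: 386 - 4q_T - 2(q_O) = 0.
Orion's first-order condition: 313 - 4q_O - 2(q_T) = 0.
Rearranging gives the reaction functions q_T = (386 - 2q_O)/4 and q_O = (313 - 2q_T)/4.
Solving the pair: q_T = 153/2, q_O = 40.
Price P = 466 - 2·(233/2) = 233.
Orion's profit: (233 - 153)·40 = 3200.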